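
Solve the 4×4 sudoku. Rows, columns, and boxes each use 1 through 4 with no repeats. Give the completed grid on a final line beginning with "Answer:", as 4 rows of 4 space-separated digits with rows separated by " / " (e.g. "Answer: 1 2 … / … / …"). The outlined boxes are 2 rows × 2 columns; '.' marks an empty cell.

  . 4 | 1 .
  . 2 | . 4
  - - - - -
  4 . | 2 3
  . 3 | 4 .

Step 1. [r2c1∈{1,3}] row 2 places 1 nowhere but r2c1. So r2c1=1.
Step 2. [r3c2∈{1}] only 1 remains possible at r3c2, so r3c2=1.
Step 3. [r4c1∈{2}] r4c1 has the single candidate 2. So r4c1=2.
Step 4. [r2c3∈{3}] r2c3 has the single candidate 3 ⇒ r2c3=3.
Step 5. [r4c4∈{1}] r4c4 has the single candidate 1. So r4c4=1.
Step 6. [r1c1∈{3}] r1c1 is down to just 3. So r1c1=3.
Step 7. [r1c4∈{2}] nothing but 2 survives at r1c4. So r1c4=2.

Answer: 3 4 1 2 / 1 2 3 4 / 4 1 2 3 / 2 3 4 1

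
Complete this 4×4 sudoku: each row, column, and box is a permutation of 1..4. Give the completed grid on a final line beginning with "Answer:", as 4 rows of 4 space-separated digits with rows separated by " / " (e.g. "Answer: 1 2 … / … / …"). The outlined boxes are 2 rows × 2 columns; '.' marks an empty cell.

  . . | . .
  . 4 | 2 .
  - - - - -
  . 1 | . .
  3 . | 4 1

Step 1. [r1c2∈{2,3}] col 2 places 3 nowhere but r1c2, so r1c2=3.
Step 2. [r1c1∈{1,2}] across row 1, 2 lands solely at r1c1 ⇒ r1c1=2.
Step 3. [r3c4∈{2,3}] r3c4 is the only open cell in row 3 admitting 2, so r3c4=2.
Step 4. [r2c1∈{1}] r2c1's peers cover all but 1. So r2c1=1.
Step 5. [r4c2∈{2}] r4c2 has the single candidate 2 ⇒ r4c2=2.
Step 6. [r1c4∈{4}] r1c4 is down to just 4. So r1c4=4.
Step 7. [r3c3∈{3}] only 3 remains possible at r3c3 ⇒ r3c3=3.
Step 8. [r1c3∈{1}] nothing but 1 survives at r1c3. So r1c3=1.
Step 9. [r3c1∈{4}] r3c1 is down to just 4 ⇒ r3c1=4.
Step 10. [r2c4∈{3}] r2c4 has the single candidate 3, so r2c4=3.

Answer: 2 3 1 4 / 1 4 2 3 / 4 1 3 2 / 3 2 4 1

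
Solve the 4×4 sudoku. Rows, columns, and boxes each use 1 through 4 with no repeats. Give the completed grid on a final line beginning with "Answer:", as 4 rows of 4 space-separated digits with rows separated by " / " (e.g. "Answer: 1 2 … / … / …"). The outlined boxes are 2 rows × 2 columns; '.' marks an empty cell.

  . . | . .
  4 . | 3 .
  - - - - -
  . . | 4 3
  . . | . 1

Step 1. [r2c2∈{1,2}] 1 has one home in row 2: r2c2 ⇒ r2c2=1.
Step 2. [r3c2∈{2}] r3c2 has the single candidate 2, so r3c2=2.
Step 3. [r1c1∈{2,3}] 2 has one home in col 1: r1c1. So r1c1=2.
Step 4. [r4c2∈{3,4}] in row 4, 4 fits only at r4c2. So r4c2=4.
Step 5. [r1c3∈{1}] r1c3's peers cover all but 1, so r1c3=1.
Step 6. [r1c2∈{3}] r1c2 has the single candidate 3 ⇒ r1c2=3.
Step 7. [r4c3∈{2}] only 2 remains possible at r4c3, so r4c3=2.
Step 8. [r2c4∈{2}] r2c4 has the single candidate 2, so r2c4=2.
Step 9. [r1c4∈{4}] nothing but 4 survives at r1c4 ⇒ r1c4=4.
Step 10. [r4c1∈{3}] r4c1 has the single candidate 3. So r4c1=3.
Step 11. [r3c1∈{1}] only 1 remains possible at r3c1, so r3c1=1.

Answer: 2 3 1 4 / 4 1 3 2 / 1 2 4 3 / 3 4 2 1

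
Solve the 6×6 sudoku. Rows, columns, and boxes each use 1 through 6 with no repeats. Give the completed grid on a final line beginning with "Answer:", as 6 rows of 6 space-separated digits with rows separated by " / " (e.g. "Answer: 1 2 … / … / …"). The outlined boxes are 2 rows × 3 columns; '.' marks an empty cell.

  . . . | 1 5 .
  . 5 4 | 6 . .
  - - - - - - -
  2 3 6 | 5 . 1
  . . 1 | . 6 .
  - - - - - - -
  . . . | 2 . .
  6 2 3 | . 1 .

Step 1. [r1c6∈{2,3,4}] r1c6 is the only open cell in row 1 admitting 4 ⇒ r1c6=4.
Step 2. [r4c2∈{4}] r4c2 has the single candidate 4 ⇒ r4c2=4.
Step 3. [r5c1∈{1,4,5}] in col 1, 4 fits only at r5c1 ⇒ r5c1=4.
Step 4. [r5c5∈{3}] r5c5's peers cover all but 3 ⇒ r5c5=3.
Step 5. [r2c6∈{2,3}] across box 2, 3 lands solely at r2c6, so r2c6=3.
Step 6. [r5c6∈{5,6}] row 5 places 6 nowhere but r5c6 ⇒ r5c6=6.
Step 7. [r2c5∈{2}] r2c5 has the single candidate 2, so r2c5=2.
Step 8. [r4c6∈{2}] r4c6 is down to just 2, so r4c6=2.
Step 9. [r1c3∈{2}] r1c3 is down to just 2. So r1c3=2.
Step 10. [r4c4∈{3}] r4c4 is down to just 3, so r4c4=3.
Step 11. [r1c2∈{6}] r1c2 has the single candidate 6. So r1c2=6.
Step 12. [r5c2∈{1}] r5c2 is down to just 1, so r5c2=1.
Step 13. [r5c3∈{5}] r5c3 is down to just 5, so r5c3=5.
Step 14. [r4c1∈{5}] only 5 remains possible at r4c1 ⇒ r4c1=5.
Step 15. [r6c4∈{4}] r6c4 has the single candidate 4, so r6c4=4.
Step 16. [r2c1∈{1}] r2c1 has the single candidate 1. So r2c1=1.
Step 17. [r3c5∈{4}] r3c5's peers cover all but 4, so r3c5=4.
Step 18. [r1c1∈{3}] r1c1's peers cover all but 3, so r1c1=3.
Step 19. [r6c6∈{5}] only 5 remains possible at r6c6. So r6c6=5.

Answer: 3 6 2 1 5 4 / 1 5 4 6 2 3 / 2 3 6 5 4 1 / 5 4 1 3 6 2 / 4 1 5 2 3 6 / 6 2 3 4 1 5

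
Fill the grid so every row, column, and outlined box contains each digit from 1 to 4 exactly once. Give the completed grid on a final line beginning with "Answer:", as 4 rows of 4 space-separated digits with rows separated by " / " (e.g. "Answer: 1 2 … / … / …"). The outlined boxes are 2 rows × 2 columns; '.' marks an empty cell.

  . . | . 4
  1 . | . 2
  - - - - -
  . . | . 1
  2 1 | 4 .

Step 1. [r1c1∈{3}] r1c1 is down to just 3 ⇒ r1c1=3.
Step 2. [r3c2∈{3,4}] 3 has one home in col 2: r3c2 ⇒ r3c2=3.
Step 3. [r3c3∈{2}] nothing but 2 survives at r3c3. So r3c3=2.
Step 4. [r1c2∈{2}] r1c2's peers cover all but 2, so r1c2=2.
Step 5. [r2c2∈{4}] r2c2 has the single candidate 4, so r2c2=4.
Step 6. [r3c1∈{4}] r3c1 has the single candidate 4 ⇒ r3c1=4.
Step 7. [r2c3∈{3}] r2c3 has the single candidate 3, so r2c3=3.
Step 8. [r4c4∈{3}] only 3 remains possible at r4c4, so r4c4=3.
Step 9. [r1c3∈{1}] r1c3 is down to just 1, so r1c3=1.

Answer: 3 2 1 4 / 1 4 3 2 / 4 3 2 1 / 2 1 4 3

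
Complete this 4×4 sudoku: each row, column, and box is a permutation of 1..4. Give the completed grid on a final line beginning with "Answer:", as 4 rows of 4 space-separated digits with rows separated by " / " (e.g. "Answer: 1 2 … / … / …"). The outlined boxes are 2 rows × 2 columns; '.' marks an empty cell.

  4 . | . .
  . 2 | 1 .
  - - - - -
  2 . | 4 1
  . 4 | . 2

Step 1. [r2c1∈{3}] r2c1 is down to just 3 ⇒ r2c1=3.
Step 2. [r4c3∈{3}] nothing but 3 survives at r4c3, so r4c3=3.
Step 3. [r1c2∈{1}] nothing but 1 survives at r1c2, so r1c2=1.
Step 4. [r3c2∈{3}] r3c2 is down to just 3, so r3c2=3.
Step 5. [r1c3∈{2}] r1c3's peers cover all but 2, so r1c3=2.
Step 6. [r1c4∈{3}] r1c4 is down to just 3. So r1c4=3.
Step 7. [r4c1∈{1}] r4c1 has the single candidate 1. So r4c1=1.
Step 8. [r2c4∈{4}] nothing but 4 survives at r2c4 ⇒ r2c4=4.

Answer: 4 1 2 3 / 3 2 1 4 / 2 3 4 1 / 1 4 3 2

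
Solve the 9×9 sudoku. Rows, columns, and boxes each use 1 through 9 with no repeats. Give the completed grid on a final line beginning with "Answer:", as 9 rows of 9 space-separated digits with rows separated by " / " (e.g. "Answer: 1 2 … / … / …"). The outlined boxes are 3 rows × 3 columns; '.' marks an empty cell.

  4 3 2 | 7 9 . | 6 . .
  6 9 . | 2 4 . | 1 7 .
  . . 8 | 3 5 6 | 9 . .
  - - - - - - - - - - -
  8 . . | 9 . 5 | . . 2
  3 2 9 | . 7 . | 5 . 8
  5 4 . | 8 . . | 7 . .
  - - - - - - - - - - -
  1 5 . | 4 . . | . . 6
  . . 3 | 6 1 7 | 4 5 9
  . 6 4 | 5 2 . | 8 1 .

Step 1. [r4c7∈{3}] r4c7's peers cover all but 3. So r4c7=3.
Step 2. [r7c8∈{2,3}] 3 has one home in col 8: r7c8 ⇒ r7c8=3.
Step 3. [r4c8∈{4,6}] across row 4, 4 lands solely at r4c8, so r4c8=4.
Step 4. [r1c6∈{1,8}] row 1 places 1 nowhere but r1c6. So r1c6=1.
Step 5. [r3c2∈{1,7}] r3c2 is the only open cell in row 3 admitting 1, so r3c2=1.
Step 6. [r4c3∈{1,6,7}] across row 4, 1 lands solely at r4c3. So r4c3=1.
Step 7. [r9c1∈{7,9}] across col 1, 9 lands solely at r9c1 ⇒ r9c1=9.
Step 8. [r6c3∈{6}] only 6 remains possible at r6c3, so r6c3=6.
Step 9. [r1c9∈{5}] nothing but 5 survives at r1c9. So r1c9=5.
Step 10. [r6c5∈{3}] r6c5 has the single candidate 3, so r6c5=3.
Step 11. [r7c5∈{8}] r7c5 is down to just 8. So r7c5=8.
Step 12. [r2c6∈{8}] r2c6's peers cover all but 8 ⇒ r2c6=8.
Step 13. [r2c3∈{5}] only 5 remains possible at r2c3. So r2c3=5.
Step 14. [r5c4∈{1}] nothing but 1 survives at r5c4, so r5c4=1.
Step 15. [r7c7∈{2}] r7c7 has the single candidate 2 ⇒ r7c7=2.
Step 16. [r3c9∈{4}] nothing but 4 survives at r3c9. So r3c9=4.
Step 17. [r1c8∈{8}] nothing but 8 survives at r1c8, so r1c8=8.
Step 18. [r8c2∈{8}] only 8 remains possible at r8c2 ⇒ r8c2=8.
Step 19. [r4c5∈{6}] r4c5 has the single candidate 6. So r4c5=6.
Step 20. [r2c9∈{3}] r2c9's peers cover all but 3 ⇒ r2c9=3.
Step 21. [r7c6∈{9}] only 9 remains possible at r7c6 ⇒ r7c6=9.
Step 22. [r6c6∈{2}] r6c6 has the single candidate 2, so r6c6=2.
Step 23. [r6c9∈{1}] r6c9 is down to just 1 ⇒ r6c9=1.
Step 24. [r9c6∈{3}] nothing but 3 survives at r9c6, so r9c6=3.
Step 25. [r7c3∈{7}] r7c3's peers cover all but 7, so r7c3=7.
Step 26. [r3c1∈{7}] only 7 remains possible at r3c1 ⇒ r3c1=7.
Step 27. [r8c1∈{2}] nothing but 2 survives at r8c1, so r8c1=2.
Step 28. [r3c8∈{2}] nothing but 2 survives at r3c8 ⇒ r3c8=2.
Step 29. [r6c8∈{9}] nothing but 9 survives at r6c8 ⇒ r6c8=9.
Step 30. [r9c9∈{7}] r9c9 is down to just 7 ⇒ r9c9=7.
Step 31. [r5c8∈{6}] r5c8's peers cover all but 6, so r5c8=6.
Step 32. [r4c2∈{7}] only 7 remains possible at r4c2 ⇒ r4c2=7.
Step 33. [r5c6∈{4}] r5c6's peers cover all but 4, so r5c6=4.

Answer: 4 3 2 7 9 1 6 8 5 / 6 9 5 2 4 8 1 7 3 / 7 1 8 3 5 6 9 2 4 / 8 7 1 9 6 5 3 4 2 / 3 2 9 1 7 4 5 6 8 / 5 4 6 8 3 2 7 9 1 / 1 5 7 4 8 9 2 3 6 / 2 8 3 6 1 7 4 5 9 / 9 6 4 5 2 3 8 1 7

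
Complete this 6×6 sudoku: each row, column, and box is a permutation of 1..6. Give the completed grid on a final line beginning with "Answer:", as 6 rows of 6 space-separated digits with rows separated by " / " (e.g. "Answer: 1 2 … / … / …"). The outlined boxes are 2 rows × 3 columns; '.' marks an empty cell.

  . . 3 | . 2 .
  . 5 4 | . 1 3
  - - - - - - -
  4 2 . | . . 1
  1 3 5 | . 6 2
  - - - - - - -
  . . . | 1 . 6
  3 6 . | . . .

Step 1. [r5c5∈{3,4,5}] in row 5, 3 fits only at r5c5 ⇒ r5c5=3.
Step 2. [r6c4∈{2,4,5}] across col 4, 2 lands solely at r6c4, so r6c4=2.
Step 3. [r6c5∈{4,5}] across col 5, 4 lands solely at r6c5. So r6c5=4.
Step 4. [r1c1∈{6}] r1c1 is down to just 6. So r1c1=6.
Step 5. [r1c6∈{4,5}] r1c6 is the only open cell in col 6 admitting 4. So r1c6=4.
Step 6. [r2c1∈{2}] r2c1's peers cover all but 2. So r2c1=2.
Step 7. [r1c4∈{5}] r1c4 is down to just 5. So r1c4=5.
Step 8. [r2c4∈{6}] r2c4 is down to just 6 ⇒ r2c4=6.
Step 9. [r6c6∈{5}] r6c6 is down to just 5. So r6c6=5.
Step 10. [r3c3∈{6}] r3c3's peers cover all but 6 ⇒ r3c3=6.
Step 11. [r3c4∈{3}] r3c4 is down to just 3. So r3c4=3.
Step 12. [r6c3∈{1}] only 1 remains possible at r6c3. So r6c3=1.
Step 13. [r3c5∈{5}] r3c5 is down to just 5 ⇒ r3c5=5.
Step 14. [r1c2∈{1}] r1c2 has the single candidate 1 ⇒ r1c2=1.
Step 15. [r4c4∈{4}] r4c4 has the single candidate 4 ⇒ r4c4=4.
Step 16. [r5c3∈{2}] r5c3 is down to just 2 ⇒ r5c3=2.
Step 17. [r5c2∈{4}] r5c2 is down to just 4, so r5c2=4.
Step 18. [r5c1∈{5}] r5c1 has the single candidate 5, so r5c1=5.

Answer: 6 1 3 5 2 4 / 2 5 4 6 1 3 / 4 2 6 3 5 1 / 1 3 5 4 6 2 / 5 4 2 1 3 6 / 3 6 1 2 4 5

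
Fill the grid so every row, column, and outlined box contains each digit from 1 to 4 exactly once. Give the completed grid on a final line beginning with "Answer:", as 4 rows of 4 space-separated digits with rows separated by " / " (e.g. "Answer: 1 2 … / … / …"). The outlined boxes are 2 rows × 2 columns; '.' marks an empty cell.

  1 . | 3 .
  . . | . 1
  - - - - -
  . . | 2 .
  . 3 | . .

Step 1. [r4c4∈{4}] r4c4's peers cover all but 4. So r4c4=4.
Step 2. [r1c2∈{2,4}] r1c2 is the only open cell in row 1 admitting 4. So r1c2=4.
Step 3. [r4c1∈{2}] r4c1 is down to just 2, so r4c1=2.
Step 4. [r2c2∈{2}] r2c2 has the single candidate 2 ⇒ r2c2=2.
Step 5. [r2c3∈{4}] only 4 remains possible at r2c3 ⇒ r2c3=4.
Step 6. [r2c1∈{3}] r2c1's peers cover all but 3, so r2c1=3.
Step 7. [r3c1∈{4}] nothing but 4 survives at r3c1 ⇒ r3c1=4.
Step 8. [r4c3∈{1}] r4c3 is down to just 1, so r4c3=1.
Step 9. [r3c2∈{1}] nothing but 1 survives at r3c2, so r3c2=1.
Step 10. [r3c4∈{3}] r3c4's peers cover all but 3, so r3c4=3.
Step 11. [r1c4∈{2}] nothing but 2 survives at r1c4, so r1c4=2.

Answer: 1 4 3 2 / 3 2 4 1 / 4 1 2 3 / 2 3 1 4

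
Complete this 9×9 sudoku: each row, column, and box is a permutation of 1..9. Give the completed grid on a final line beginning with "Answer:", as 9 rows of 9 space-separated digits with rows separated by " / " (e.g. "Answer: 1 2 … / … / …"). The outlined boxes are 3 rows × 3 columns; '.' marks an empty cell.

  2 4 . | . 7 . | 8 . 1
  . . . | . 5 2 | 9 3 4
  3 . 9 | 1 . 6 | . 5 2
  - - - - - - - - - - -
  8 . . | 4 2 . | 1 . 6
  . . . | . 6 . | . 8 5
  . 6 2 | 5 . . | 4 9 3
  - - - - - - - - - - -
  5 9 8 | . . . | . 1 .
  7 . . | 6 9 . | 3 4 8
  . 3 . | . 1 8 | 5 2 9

Step 1. [r6c1∈{1}] only 1 remains possible at r6c1. So r6c1=1.
Step 2. [r5c2∈{7}] r5c2's peers cover all but 7, so r5c2=7.
Step 3. [r4c6∈{3,7,9}] r4c6 is the only open cell in row 4 admitting 9, so r4c6=9.
Step 4. [r5c4∈{3}] r5c4 is down to just 3, so r5c4=3.
Step 5. [r7c6∈{3,4,7}] col 6 places 4 nowhere but r7c6, so r7c6=4.
Step 6. [r2c1∈{6}] r2c1's peers cover all but 6. So r2c1=6.
Step 7. [r8c3∈{1}] r8c3 has the single candidate 1 ⇒ r8c3=1.
Step 8. [r9c1∈{4}] r9c1 has the single candidate 4, so r9c1=4.
Step 9. [r7c9∈{7}] nothing but 7 survives at r7c9. So r7c9=7.
Step 10. [r2c4∈{8}] r2c4 is down to just 8, so r2c4=8.
Step 11. [r4c3∈{3,5}] across row 4, 3 lands solely at r4c3. So r4c3=3.
Step 12. [r8c6∈{5}] nothing but 5 survives at r8c6, so r8c6=5.
Step 13. [r7c4∈{2}] only 2 remains possible at r7c4. So r7c4=2.
Step 14. [r2c2∈{1}] only 1 remains possible at r2c2 ⇒ r2c2=1.
Step 15. [r9c4∈{7}] r9c4 is down to just 7, so r9c4=7.
Step 16. [r6c6∈{7}] only 7 remains possible at r6c6, so r6c6=7.
Step 17. [r6c5∈{8}] r6c5 has the single candidate 8 ⇒ r6c5=8.
Step 18. [r4c8∈{7}] only 7 remains possible at r4c8, so r4c8=7.
Step 19. [r5c1∈{9}] nothing but 9 survives at r5c1. So r5c1=9.
Step 20. [r1c8∈{6}] nothing but 6 survives at r1c8. So r1c8=6.
Step 21. [r9c3∈{6}] r9c3 has the single candidate 6 ⇒ r9c3=6.
Step 22. [r5c7∈{2}] nothing but 2 survives at r5c7. So r5c7=2.
Step 23. [r1c4∈{9}] r1c4 is down to just 9. So r1c4=9.
Step 24. [r5c3∈{4}] r5c3's peers cover all but 4, so r5c3=4.
Step 25. [r4c2∈{5}] r4c2 is down to just 5 ⇒ r4c2=5.
Step 26. [r8c2∈{2}] nothing but 2 survives at r8c2. So r8c2=2.
Step 27. [r3c7∈{7}] r3c7 is down to just 7 ⇒ r3c7=7.
Step 28. [r5c6∈{1}] r5c6's peers cover all but 1 ⇒ r5c6=1.
Step 29. [r3c2∈{8}] only 8 remains possible at r3c2, so r3c2=8.
Step 30. [r1c6∈{3}] r1c6's peers cover all but 3, so r1c6=3.
Step 31. [r2c3∈{7}] r2c3 has the single candidate 7. So r2c3=7.
Step 32. [r7c7∈{6}] only 6 remains possible at r7c7. So r7c7=6.
Step 33. [r3c5∈{4}] only 4 remains possible at r3c5. So r3c5=4.
Step 34. [r1c3∈{5}] r1c3 is down to just 5. So r1c3=5.
Step 35. [r7c5∈{3}] nothing but 3 survives at r7c5 ⇒ r7c5=3.

Answer: 2 4 5 9 7 3 8 6 1 / 6 1 7 8 5 2 9 3 4 / 3 8 9 1 4 6 7 5 2 / 8 5 3 4 2 9 1 7 6 / 9 7 4 3 6 1 2 8 5 / 1 6 2 5 8 7 4 9 3 / 5 9 8 2 3 4 6 1 7 / 7 2 1 6 9 5 3 4 8 / 4 3 6 7 1 8 5 2 9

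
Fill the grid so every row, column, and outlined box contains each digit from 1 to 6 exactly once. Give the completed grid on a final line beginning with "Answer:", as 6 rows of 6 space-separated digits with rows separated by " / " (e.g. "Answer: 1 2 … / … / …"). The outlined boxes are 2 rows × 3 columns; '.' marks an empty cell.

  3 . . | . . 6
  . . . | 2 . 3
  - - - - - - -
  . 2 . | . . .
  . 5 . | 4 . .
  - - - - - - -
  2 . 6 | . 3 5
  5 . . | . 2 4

Step 1. [r3c6∈{1}] r3c6 has the single candidate 1, so r3c6=1.
Step 2. [r4c3∈{1,3}] in row 4, 3 fits only at r4c3. So r4c3=3.
Step 3. [r6c3∈{1}] only 1 remains possible at r6c3, so r6c3=1.
Step 4. [r3c3∈{4}] only 4 remains possible at r3c3 ⇒ r3c3=4.
Step 5. [r2c1∈{1,4,6}] col 1 places 4 nowhere but r2c1. So r2c1=4.
Step 6. [r3c1∈{6}] only 6 remains possible at r3c1. So r3c1=6.
Step 7. [r1c2∈{1}] r1c2's peers cover all but 1 ⇒ r1c2=1.
Step 8. [r1c4∈{5}] r1c4 has the single candidate 5 ⇒ r1c4=5.
Step 9. [r4c6∈{2}] r4c6 is down to just 2. So r4c6=2.
Step 10. [r6c2∈{3}] only 3 remains possible at r6c2 ⇒ r6c2=3.
Step 11. [r4c5∈{6}] r4c5 has the single candidate 6. So r4c5=6.
Step 12. [r2c3∈{5}] r2c3 is down to just 5, so r2c3=5.
Step 13. [r1c5∈{4}] nothing but 4 survives at r1c5. So r1c5=4.
Step 14. [r1c3∈{2}] nothing but 2 survives at r1c3, so r1c3=2.
Step 15. [r5c2∈{4}] nothing but 4 survives at r5c2. So r5c2=4.
Step 16. [r3c4∈{3}] r3c4 has the single candidate 3. So r3c4=3.
Step 17. [r5c4∈{1}] r5c4's peers cover all but 1. So r5c4=1.
Step 18. [r2c5∈{1}] r2c5 has the single candidate 1, so r2c5=1.
Step 19. [r3c5∈{5}] r3c5's peers cover all but 5. So r3c5=5.
Step 20. [r4c1∈{1}] nothing but 1 survives at r4c1, so r4c1=1.
Step 21. [r2c2∈{6}] r2c2's peers cover all but 6. So r2c2=6.
Step 22. [r6c4∈{6}] r6c4 is down to just 6 ⇒ r6c4=6.

Answer: 3 1 2 5 4 6 / 4 6 5 2 1 3 / 6 2 4 3 5 1 / 1 5 3 4 6 2 / 2 4 6 1 3 5 / 5 3 1 6 2 4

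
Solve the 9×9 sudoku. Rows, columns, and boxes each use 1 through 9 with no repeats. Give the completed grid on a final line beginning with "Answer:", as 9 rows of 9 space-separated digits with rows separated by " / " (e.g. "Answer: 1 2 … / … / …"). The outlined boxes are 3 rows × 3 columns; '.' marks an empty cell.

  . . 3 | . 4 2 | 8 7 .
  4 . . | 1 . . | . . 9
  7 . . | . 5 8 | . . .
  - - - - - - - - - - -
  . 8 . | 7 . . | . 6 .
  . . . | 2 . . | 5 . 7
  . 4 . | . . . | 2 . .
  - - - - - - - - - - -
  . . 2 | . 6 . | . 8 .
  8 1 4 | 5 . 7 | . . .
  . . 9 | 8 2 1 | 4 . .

Step 1. [r5c5∈{1,3,8,9}] 8 has one home in row 5: r5c5 ⇒ r5c5=8.
Step 2. [r9c2∈{3,5,6,7}] 7 has one home in row 9: r9c2, so r9c2=7.
Step 3. [r9c1∈{3,5,6}] box 7 places 6 nowhere but r9c1. So r9c1=6.
Step 4. [r4c1∈{1,2,3,5,9}] 2 has one home in row 4: r4c1. So r4c1=2.
Step 5. [r6c3∈{1,5,6,7}] 7 has one home in row 6: r6c3. So r6c3=7.
Step 6. [r7c7∈{1,3,7,9}] r7c7 is the only open cell in row 7 admitting 7. So r7c7=7.
Step 7. [r7c9∈{1,3,5}] r7c9 is the only open cell in row 7 admitting 1. So r7c9=1.
Step 8. [r1c1∈{1,5,9}] in row 1, 1 fits only at r1c1. So r1c1=1.
Step 9. [r3c3∈{6}] r3c3 is down to just 6. So r3c3=6.
Step 10. [r5c2∈{3,6,9}] col 2 places 6 nowhere but r5c2 ⇒ r5c2=6.
Step 11. [r7c2∈{3,5}] across col 2, 3 lands solely at r7c2, so r7c2=3.
Step 12. [r8c5∈{3,9}] r8c5 is the only open cell in box 8 admitting 3, so r8c5=3.
Step 13. [r7c4∈{4,9}] across col 4, 4 lands solely at r7c4 ⇒ r7c4=4.
Step 14. [r7c6∈{9}] r7c6 has the single candidate 9. So r7c6=9.
Step 15. [r5c3∈{1}] r5c3 is down to just 1. So r5c3=1.
Step 16. [r4c3∈{5}] nothing but 5 survives at r4c3 ⇒ r4c3=5.
Step 17. [r6c6∈{3,5,6}] row 6 places 5 nowhere but r6c6, so r6c6=5.
Step 18. [r6c4∈{3,6,9}] row 6 places 6 nowhere but r6c4 ⇒ r6c4=6.
Step 19. [r3c4∈{3,9}] 3 has one home in col 4: r3c4 ⇒ r3c4=3.
Step 20. [r1c9∈{5,6}] r1c9 is the only open cell in row 1 admitting 6 ⇒ r1c9=6.
Step 21. [r2c8∈{2,3,5}] across box 3, 5 lands solely at r2c8. So r2c8=5.
Step 22. [r9c8∈{3}] only 3 remains possible at r9c8. So r9c8=3.
Step 23. [r8c9∈{2}] r8c9 has the single candidate 2, so r8c9=2.
Step 24. [r8c8∈{9}] only 9 remains possible at r8c8. So r8c8=9.
Step 25. [r5c8∈{4}] r5c8 has the single candidate 4 ⇒ r5c8=4.
Step 26. [r4c7∈{1,3,9}] r4c7 is the only open cell in col 7 admitting 9. So r4c7=9.
Step 27. [r5c1∈{3,9}] r5c1 is the only open cell in row 5 admitting 9 ⇒ r5c1=9.
Step 28. [r3c2∈{2,9}] 9 has one home in row 3: r3c2, so r3c2=9.
Step 29. [r4c9∈{3}] only 3 remains possible at r4c9 ⇒ r4c9=3.
Step 30. [r6c8∈{1}] nothing but 1 survives at r6c8, so r6c8=1.
Step 31. [r8c7∈{6}] r8c7's peers cover all but 6, so r8c7=6.
Step 32. [r2c5∈{7}] r2c5's peers cover all but 7, so r2c5=7.
Step 33. [r2c2∈{2}] only 2 remains possible at r2c2. So r2c2=2.
Step 34. [r2c7∈{3}] r2c7 is down to just 3 ⇒ r2c7=3.
Step 35. [r3c7∈{1}] only 1 remains possible at r3c7 ⇒ r3c7=1.
Step 36. [r2c3∈{8}] r2c3 is down to just 8, so r2c3=8.
Step 37. [r1c2∈{5}] only 5 remains possible at r1c2, so r1c2=5.
Step 38. [r5c6∈{3}] r5c6 is down to just 3 ⇒ r5c6=3.
Step 39. [r1c4∈{9}] only 9 remains possible at r1c4. So r1c4=9.
Step 40. [r3c9∈{4}] nothing but 4 survives at r3c9, so r3c9=4.
Step 41. [r6c1∈{3}] nothing but 3 survives at r6c1, so r6c1=3.
Step 42. [r3c8∈{2}] r3c8 has the single candidate 2, so r3c8=2.
Step 43. [r7c1∈{5}] nothing but 5 survives at r7c1. So r7c1=5.
Step 44. [r4c5∈{1}] r4c5 has the single candidate 1. So r4c5=1.
Step 45. [r6c9∈{8}] nothing but 8 survives at r6c9, so r6c9=8.
Step 46. [r4c6∈{4}] nothing but 4 survives at r4c6 ⇒ r4c6=4.
Step 47. [r2c6∈{6}] r2c6 has the single candidate 6, so r2c6=6.
Step 48. [r9c9∈{5}] r9c9 is down to just 5, so r9c9=5.
Step 49. [r6c5∈{9}] r6c5 has the single candidate 9, so r6c5=9.

Answer: 1 5 3 9 4 2 8 7 6 / 4 2 8 1 7 6 3 5 9 / 7 9 6 3 5 8 1 2 4 / 2 8 5 7 1 4 9 6 3 / 9 6 1 2 8 3 5 4 7 / 3 4 7 6 9 5 2 1 8 / 5 3 2 4 6 9 7 8 1 / 8 1 4 5 3 7 6 9 2 / 6 7 9 8 2 1 4 3 5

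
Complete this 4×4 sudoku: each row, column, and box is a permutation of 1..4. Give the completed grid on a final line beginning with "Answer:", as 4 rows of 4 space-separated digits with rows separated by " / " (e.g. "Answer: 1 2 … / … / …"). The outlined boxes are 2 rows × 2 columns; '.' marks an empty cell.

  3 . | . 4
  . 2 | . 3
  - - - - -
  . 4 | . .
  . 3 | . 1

Step 1. [r1c3∈{1,2}] 2 has one home in row 1: r1c3. So r1c3=2.
Step 2. [r3c1∈{1,2}] r3c1 is the only open cell in row 3 admitting 1, so r3c1=1.
Step 3. [r3c4∈{2}] r3c4's peers cover all but 2, so r3c4=2.
Step 4. [r1c2∈{1}] r1c2 is down to just 1. So r1c2=1.
Step 5. [r2c1∈{4}] only 4 remains possible at r2c1. So r2c1=4.
Step 6. [r3c3∈{3}] only 3 remains possible at r3c3. So r3c3=3.
Step 7. [r4c3∈{4}] r4c3 is down to just 4. So r4c3=4.
Step 8. [r4c1∈{2}] r4c1 has the single candidate 2, so r4c1=2.
Step 9. [r2c3∈{1}] only 1 remains possible at r2c3, so r2c3=1.

Answer: 3 1 2 4 / 4 2 1 3 / 1 4 3 2 / 2 3 4 1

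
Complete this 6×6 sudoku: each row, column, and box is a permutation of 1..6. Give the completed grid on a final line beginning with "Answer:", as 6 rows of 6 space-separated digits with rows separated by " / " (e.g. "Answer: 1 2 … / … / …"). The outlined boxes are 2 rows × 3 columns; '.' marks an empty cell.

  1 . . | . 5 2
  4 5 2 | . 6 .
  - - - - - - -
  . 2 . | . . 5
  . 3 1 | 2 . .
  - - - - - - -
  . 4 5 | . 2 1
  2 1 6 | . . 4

Step 1. [r6c5∈{3}] nothing but 3 survives at r6c5, so r6c5=3.
Step 2. [r3c4∈{1,3,4,6}] across row 3, 3 lands solely at r3c4 ⇒ r3c4=3.
Step 3. [r3c5∈{1,4}] across row 3, 1 lands solely at r3c5 ⇒ r3c5=1.
Step 4. [r3c1∈{6}] only 6 remains possible at r3c1, so r3c1=6.
Step 5. [r6c4∈{5}] only 5 remains possible at r6c4 ⇒ r6c4=5.
Step 6. [r4c5∈{4}] r4c5 is down to just 4, so r4c5=4.
Step 7. [r1c4∈{4}] r1c4's peers cover all but 4. So r1c4=4.
Step 8. [r1c3∈{3}] r1c3 has the single candidate 3, so r1c3=3.
Step 9. [r3c3∈{4}] only 4 remains possible at r3c3 ⇒ r3c3=4.
Step 10. [r2c6∈{3}] r2c6 is down to just 3, so r2c6=3.
Step 11. [r2c4∈{1}] only 1 remains possible at r2c4. So r2c4=1.
Step 12. [r1c2∈{6}] only 6 remains possible at r1c2. So r1c2=6.
Step 13. [r5c1∈{3}] nothing but 3 survives at r5c1 ⇒ r5c1=3.
Step 14. [r4c1∈{5}] r4c1's peers cover all but 5 ⇒ r4c1=5.
Step 15. [r4c6∈{6}] r4c6 has the single candidate 6, so r4c6=6.
Step 16. [r5c4∈{6}] r5c4's peers cover all but 6 ⇒ r5c4=6.

Answer: 1 6 3 4 5 2 / 4 5 2 1 6 3 / 6 2 4 3 1 5 / 5 3 1 2 4 6 / 3 4 5 6 2 1 / 2 1 6 5 3 4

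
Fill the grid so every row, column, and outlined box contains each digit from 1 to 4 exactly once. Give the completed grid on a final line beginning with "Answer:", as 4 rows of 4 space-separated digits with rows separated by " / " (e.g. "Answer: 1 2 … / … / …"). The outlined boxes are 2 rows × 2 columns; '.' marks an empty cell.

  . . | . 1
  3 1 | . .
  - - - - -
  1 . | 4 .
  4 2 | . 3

Step 1. [r2c3∈{2}] only 2 remains possible at r2c3 ⇒ r2c3=2.
Step 2. [r3c4∈{2}] r3c4 has the single candidate 2, so r3c4=2.
Step 3. [r2c4∈{4}] r2c4 is down to just 4 ⇒ r2c4=4.
Step 4. [r1c1∈{2}] only 2 remains possible at r1c1, so r1c1=2.
Step 5. [r1c3∈{3}] nothing but 3 survives at r1c3, so r1c3=3.
Step 6. [r1c2∈{4}] nothing but 4 survives at r1c2, so r1c2=4.
Step 7. [r4c3∈{1}] r4c3 has the single candidate 1, so r4c3=1.
Step 8. [r3c2∈{3}] only 3 remains possible at r3c2, so r3c2=3.

Answer: 2 4 3 1 / 3 1 2 4 / 1 3 4 2 / 4 2 1 3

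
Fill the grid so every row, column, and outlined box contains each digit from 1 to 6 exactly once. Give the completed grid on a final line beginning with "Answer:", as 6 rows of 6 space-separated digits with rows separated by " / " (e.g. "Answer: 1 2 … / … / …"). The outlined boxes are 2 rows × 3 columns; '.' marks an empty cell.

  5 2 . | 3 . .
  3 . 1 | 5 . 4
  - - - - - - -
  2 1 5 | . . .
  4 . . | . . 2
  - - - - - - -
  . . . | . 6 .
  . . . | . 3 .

Step 1. [r2c2∈{6}] r2c2 is down to just 6 ⇒ r2c2=6.
Step 2. [r4c3∈{3,6}] across box 3, 6 lands solely at r4c3. So r4c3=6.
Step 3. [r5c3∈{2,3,4}] 3 has one home in col 3: r5c3. So r5c3=3.
Step 4. [r4c4∈{1}] only 1 remains possible at r4c4, so r4c4=1.
Step 5. [r1c6∈{1,6}] across row 1, 6 lands solely at r1c6 ⇒ r1c6=6.
Step 6. [r5c1∈{1}] r5c1 is down to just 1, so r5c1=1.
Step 7. [r6c3∈{2,4}] across col 3, 2 lands solely at r6c3, so r6c3=2.
Step 8. [r6c4∈{4}] only 4 remains possible at r6c4, so r6c4=4.
Step 9. [r5c6∈{5}] only 5 remains possible at r5c6. So r5c6=5.
Step 10. [r6c2∈{5}] only 5 remains possible at r6c2, so r6c2=5.
Step 11. [r2c5∈{2}] r2c5 has the single candidate 2. So r2c5=2.
Step 12. [r1c5∈{1}] nothing but 1 survives at r1c5. So r1c5=1.
Step 13. [r3c6∈{3}] r3c6 is down to just 3 ⇒ r3c6=3.
Step 14. [r5c4∈{2}] r5c4 is down to just 2 ⇒ r5c4=2.
Step 15. [r6c6∈{1}] r6c6 has the single candidate 1 ⇒ r6c6=1.
Step 16. [r6c1∈{6}] r6c1's peers cover all but 6, so r6c1=6.
Step 17. [r4c2∈{3}] r4c2 has the single candidate 3, so r4c2=3.
Step 18. [r1c3∈{4}] r1c3 has the single candidate 4 ⇒ r1c3=4.
Step 19. [r3c5∈{4}] r3c5 is down to just 4. So r3c5=4.
Step 20. [r3c4∈{6}] nothing but 6 survives at r3c4 ⇒ r3c4=6.
Step 21. [r5c2∈{4}] r5c2's peers cover all but 4 ⇒ r5c2=4.
Step 22. [r4c5∈{5}] r4c5 has the single candidate 5 ⇒ r4c5=5.

Answer: 5 2 4 3 1 6 / 3 6 1 5 2 4 / 2 1 5 6 4 3 / 4 3 6 1 5 2 / 1 4 3 2 6 5 / 6 5 2 4 3 1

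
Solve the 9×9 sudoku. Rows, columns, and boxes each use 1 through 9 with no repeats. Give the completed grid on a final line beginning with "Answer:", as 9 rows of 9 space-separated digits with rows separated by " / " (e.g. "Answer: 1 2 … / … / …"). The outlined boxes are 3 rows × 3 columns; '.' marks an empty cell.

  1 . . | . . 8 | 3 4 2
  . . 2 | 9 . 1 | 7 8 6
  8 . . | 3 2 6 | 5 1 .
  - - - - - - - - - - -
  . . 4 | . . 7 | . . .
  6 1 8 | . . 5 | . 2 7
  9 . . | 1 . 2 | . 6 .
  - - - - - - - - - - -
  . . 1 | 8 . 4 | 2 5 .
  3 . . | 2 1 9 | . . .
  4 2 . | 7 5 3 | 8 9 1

Step 1. [r6c3∈{3,5,7}] col 3 places 3 nowhere but r6c3, so r6c3=3.
Step 2. [r4c2∈{5}] nothing but 5 survives at r4c2 ⇒ r4c2=5.
Step 3. [r6c7∈{4}] r6c7 is down to just 4, so r6c7=4.
Step 4. [r7c2∈{6,7,9}] across row 7, 9 lands solely at r7c2, so r7c2=9.
Step 5. [r1c3∈{5,6,7,9}] 9 has one home in row 1: r1c3 ⇒ r1c3=9.
Step 6. [r5c5∈{3,4,9}] 3 has one home in row 5: r5c5. So r5c5=3.
Step 7. [r4c5∈{6,8,9}] r4c5 is the only open cell in col 5 admitting 9. So r4c5=9.
Step 8. [r6c2∈{7}] r6c2's peers cover all but 7 ⇒ r6c2=7.
Step 9. [r9c3∈{6}] r9c3's peers cover all but 6 ⇒ r9c3=6.
Step 10. [r4c9∈{3,8}] in row 4, 8 fits only at r4c9, so r4c9=8.
Step 11. [r3c3∈{7}] r3c3's peers cover all but 7, so r3c3=7.
Step 12. [r2c2∈{3,4}] across row 2, 3 lands solely at r2c2, so r2c2=3.
Step 13. [r6c9∈{5}] r6c9 has the single candidate 5. So r6c9=5.
Step 14. [r7c1∈{7}] only 7 remains possible at r7c1. So r7c1=7.
Step 15. [r4c1∈{2}] r4c1 has the single candidate 2, so r4c1=2.
Step 16. [r2c1∈{5}] r2c1 has the single candidate 5 ⇒ r2c1=5.
Step 17. [r8c7∈{6}] only 6 remains possible at r8c7. So r8c7=6.
Step 18. [r8c9∈{4}] r8c9's peers cover all but 4. So r8c9=4.
Step 19. [r5c7∈{9}] only 9 remains possible at r5c7 ⇒ r5c7=9.
Step 20. [r7c5∈{6}] only 6 remains possible at r7c5 ⇒ r7c5=6.
Step 21. [r5c4∈{4}] only 4 remains possible at r5c4. So r5c4=4.
Step 22. [r7c9∈{3}] only 3 remains possible at r7c9 ⇒ r7c9=3.
Step 23. [r4c4∈{6}] r4c4's peers cover all but 6, so r4c4=6.
Step 24. [r3c2∈{4}] r3c2's peers cover all but 4, so r3c2=4.
Step 25. [r6c5∈{8}] only 8 remains possible at r6c5, so r6c5=8.
Step 26. [r1c2∈{6}] r1c2 has the single candidate 6. So r1c2=6.
Step 27. [r1c5∈{7}] r1c5 has the single candidate 7. So r1c5=7.
Step 28. [r8c8∈{7}] r8c8 is down to just 7 ⇒ r8c8=7.
Step 29. [r4c8∈{3}] only 3 remains possible at r4c8 ⇒ r4c8=3.
Step 30. [r3c9∈{9}] r3c9 has the single candidate 9 ⇒ r3c9=9.
Step 31. [r4c7∈{1}] r4c7's peers cover all but 1 ⇒ r4c7=1.
Step 32. [r2c5∈{4}] r2c5 is down to just 4, so r2c5=4.
Step 33. [r8c2∈{8}] r8c2's peers cover all but 8. So r8c2=8.
Step 34. [r8c3∈{5}] r8c3's peers cover all but 5, so r8c3=5.
Step 35. [r1c4∈{5}] r1c4 has the single candidate 5 ⇒ r1c4=5.

Answer: 1 6 9 5 7 8 3 4 2 / 5 3 2 9 4 1 7 8 6 / 8 4 7 3 2 6 5 1 9 / 2 5 4 6 9 7 1 3 8 / 6 1 8 4 3 5 9 2 7 / 9 7 3 1 8 2 4 6 5 / 7 9 1 8 6 4 2 5 3 / 3 8 5 2 1 9 6 7 4 / 4 2 6 7 5 3 8 9 1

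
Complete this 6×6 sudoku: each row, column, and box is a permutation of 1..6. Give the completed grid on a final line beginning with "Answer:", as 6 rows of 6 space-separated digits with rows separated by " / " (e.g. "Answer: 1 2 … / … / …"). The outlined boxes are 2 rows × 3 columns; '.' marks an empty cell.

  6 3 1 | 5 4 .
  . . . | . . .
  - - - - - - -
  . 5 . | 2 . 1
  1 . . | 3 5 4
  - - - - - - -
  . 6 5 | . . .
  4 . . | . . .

Step 1. [r1c6∈{2}] only 2 remains possible at r1c6 ⇒ r1c6=2.
Step 2. [r5c6∈{3}] nothing but 3 survives at r5c6. So r5c6=3.
Step 3. [r5c1∈{2}] r5c1's peers cover all but 2, so r5c1=2.
Step 4. [r5c5∈{1}] r5c5 has the single candidate 1. So r5c5=1.
Step 5. [r3c5∈{6}] only 6 remains possible at r3c5 ⇒ r3c5=6.
Step 6. [r6c4∈{6}] nothing but 6 survives at r6c4. So r6c4=6.
Step 7. [r4c2∈{2}] r4c2 has the single candidate 2 ⇒ r4c2=2.
Step 8. [r3c3∈{3,4}] row 3 places 4 nowhere but r3c3 ⇒ r3c3=4.
Step 9. [r6c6∈{5}] nothing but 5 survives at r6c6 ⇒ r6c6=5.
Step 10. [r2c2∈{4}] r2c2 has the single candidate 4 ⇒ r2c2=4.
Step 11. [r6c2∈{1}] only 1 remains possible at r6c2 ⇒ r6c2=1.
Step 12. [r2c6∈{6}] r2c6 has the single candidate 6, so r2c6=6.
Step 13. [r2c3∈{2}] r2c3's peers cover all but 2. So r2c3=2.
Step 14. [r6c5∈{2}] r6c5 has the single candidate 2 ⇒ r6c5=2.
Step 15. [r5c4∈{4}] only 4 remains possible at r5c4 ⇒ r5c4=4.
Step 16. [r6c3∈{3}] nothing but 3 survives at r6c3. So r6c3=3.
Step 17. [r3c1∈{3}] r3c1 has the single candidate 3, so r3c1=3.
Step 18. [r4c3∈{6}] nothing but 6 survives at r4c3, so r4c3=6.
Step 19. [r2c1∈{5}] r2c1 has the single candidate 5, so r2c1=5.
Step 20. [r2c4∈{1}] only 1 remains possible at r2c4. So r2c4=1.
Step 21. [r2c5∈{3}] r2c5's peers cover all but 3. So r2c5=3.

Answer: 6 3 1 5 4 2 / 5 4 2 1 3 6 / 3 5 4 2 6 1 / 1 2 6 3 5 4 / 2 6 5 4 1 3 / 4 1 3 6 2 5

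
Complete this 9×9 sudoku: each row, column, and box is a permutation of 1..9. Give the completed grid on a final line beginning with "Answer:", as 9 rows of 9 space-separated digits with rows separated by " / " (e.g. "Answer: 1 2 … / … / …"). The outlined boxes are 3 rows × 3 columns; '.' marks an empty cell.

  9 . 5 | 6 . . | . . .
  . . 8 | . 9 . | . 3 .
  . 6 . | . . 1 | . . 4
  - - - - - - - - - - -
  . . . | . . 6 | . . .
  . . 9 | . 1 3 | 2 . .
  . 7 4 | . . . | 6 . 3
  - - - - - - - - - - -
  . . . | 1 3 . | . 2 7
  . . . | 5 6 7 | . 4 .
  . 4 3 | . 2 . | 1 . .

Step 1. [r3c3∈{2,7}] r3c3 is the only open cell in col 3 admitting 7, so r3c3=7.
Step 2. [r4c7∈{4,5,7,8,9}] in col 7, 4 fits only at r4c7, so r4c7=4.
Step 3. [r9c8∈{5,6,8,9}] r9c8 is the only open cell in col 8 admitting 6, so r9c8=6.
Step 4. [r1c5∈{4,7,8}] r1c5 is the only open cell in col 5 admitting 4. So r1c5=4.
Step 5. [r4c5∈{5,7,8}] across col 5, 7 lands solely at r4c5. So r4c5=7.
Step 6. [r1c2∈{1,2,3}] row 1 places 3 nowhere but r1c2 ⇒ r1c2=3.
Step 7. [r3c1∈{2}] r3c1 is down to just 2 ⇒ r3c1=2.
Step 8. [r2c2∈{1}] r2c2's peers cover all but 1, so r2c2=1.
Step 9. [r5c8∈{5,7,8}] row 5 places 7 nowhere but r5c8 ⇒ r5c8=7.
Step 10. [r5c1∈{5,6,8}] row 5 places 6 nowhere but r5c1 ⇒ r5c1=6.
Step 11. [r4c1∈{1,3,5,8}] r4c1 is the only open cell in row 4 admitting 3, so r4c1=3.
Step 12. [r8c7∈{3,8,9}] 3 has one home in row 8: r8c7, so r8c7=3.
Step 13. [r2c9∈{2,5,6}] row 2 places 6 nowhere but r2c9, so r2c9=6.
Step 14. [r1c9∈{1,2,8}] col 9 places 2 nowhere but r1c9, so r1c9=2.
Step 15. [r1c6∈{8}] nothing but 8 survives at r1c6. So r1c6=8.
Step 16. [r6c5∈{5,8}] col 5 places 8 nowhere but r6c5. So r6c5=8.
Step 17. [r4c9∈{1,5,8,9}] across col 9, 1 lands solely at r4c9, so r4c9=1.
Step 18. [r6c6∈{2,5,9}] r6c6 is the only open cell in box 5 admitting 5 ⇒ r6c6=5.
Step 19. [r2c7∈{5,7}] row 2 places 5 nowhere but r2c7, so r2c7=5.
Step 20. [r9c9∈{5,8,9}] in box 9, 5 fits only at r9c9. So r9c9=5.
Step 21. [r5c2∈{5,8}] 5 has one home in row 5: r5c2. So r5c2=5.
Step 22. [r4c2∈{2,8}] r4c2 is the only open cell in box 4 admitting 8. So r4c2=8.
Step 23. [r8c9∈{8,9}] across col 9, 9 lands solely at r8c9, so r8c9=9.
Step 24. [r8c1∈{1,8}] row 8 places 8 nowhere but r8c1. So r8c1=8.
Step 25. [r6c8∈{9}] r6c8 has the single candidate 9. So r6c8=9.
Step 26. [r4c4∈{2,9}] across row 4, 9 lands solely at r4c4. So r4c4=9.
Step 27. [r7c7∈{8}] only 8 remains possible at r7c7. So r7c7=8.
Step 28. [r4c3∈{2}] nothing but 2 survives at r4c3, so r4c3=2.
Step 29. [r2c4∈{2,7}] in row 2, 7 fits only at r2c4. So r2c4=7.
Step 30. [r7c6∈{4,9}] r7c6 is the only open cell in row 7 admitting 4. So r7c6=4.
Step 31. [r2c6∈{2}] nothing but 2 survives at r2c6, so r2c6=2.
Step 32. [r9c4∈{8}] r9c4's peers cover all but 8. So r9c4=8.
Step 33. [r3c8∈{8}] r3c8's peers cover all but 8 ⇒ r3c8=8.
Step 34. [r9c1∈{7}] r9c1 is down to just 7. So r9c1=7.
Step 35. [r7c3∈{6}] r7c3's peers cover all but 6, so r7c3=6.
Step 36. [r2c1∈{4}] r2c1 is down to just 4, so r2c1=4.
Step 37. [r5c4∈{4}] r5c4 has the single candidate 4, so r5c4=4.
Step 38. [r3c5∈{5}] r3c5's peers cover all but 5 ⇒ r3c5=5.
Step 39. [r7c1∈{5}] r7c1's peers cover all but 5. So r7c1=5.
Step 40. [r3c7∈{9}] r3c7's peers cover all but 9, so r3c7=9.
Step 41. [r8c3∈{1}] only 1 remains possible at r8c3, so r8c3=1.
Step 42. [r9c6∈{9}] nothing but 9 survives at r9c6. So r9c6=9.
Step 43. [r5c9∈{8}] nothing but 8 survives at r5c9. So r5c9=8.
Step 44. [r6c1∈{1}] r6c1 is down to just 1, so r6c1=1.
Step 45. [r7c2∈{9}] only 9 remains possible at r7c2. So r7c2=9.
Step 46. [r4c8∈{5}] r4c8's peers cover all but 5. So r4c8=5.
Step 47. [r1c7∈{7}] r1c7 is down to just 7 ⇒ r1c7=7.
Step 48. [r6c4∈{2}] r6c4 has the single candidate 2, so r6c4=2.
Step 49. [r3c4∈{3}] nothing but 3 survives at r3c4, so r3c4=3.
Step 50. [r1c8∈{1}] only 1 remains possible at r1c8. So r1c8=1.
Step 51. [r8c2∈{2}] r8c2's peers cover all but 2, so r8c2=2.

Answer: 9 3 5 6 4 8 7 1 2 / 4 1 8 7 9 2 5 3 6 / 2 6 7 3 5 1 9 8 4 / 3 8 2 9 7 6 4 5 1 / 6 5 9 4 1 3 2 7 8 / 1 7 4 2 8 5 6 9 3 / 5 9 6 1 3 4 8 2 7 / 8 2 1 5 6 7 3 4 9 / 7 4 3 8 2 9 1 6 5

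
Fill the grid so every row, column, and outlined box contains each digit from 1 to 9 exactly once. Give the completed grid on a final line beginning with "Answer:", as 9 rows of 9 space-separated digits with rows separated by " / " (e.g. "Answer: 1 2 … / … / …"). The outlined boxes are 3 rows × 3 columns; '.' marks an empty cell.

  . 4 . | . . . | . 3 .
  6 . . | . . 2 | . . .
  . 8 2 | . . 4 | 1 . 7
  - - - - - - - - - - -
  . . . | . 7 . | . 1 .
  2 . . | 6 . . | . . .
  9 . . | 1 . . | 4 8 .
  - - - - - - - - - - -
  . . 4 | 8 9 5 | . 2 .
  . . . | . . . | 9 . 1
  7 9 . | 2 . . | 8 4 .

Step 1. [r2c7∈{5}] r2c7 has the single candidate 5, so r2c7=5.
Step 2. [r6c6∈{3}] only 3 remains possible at r6c6 ⇒ r6c6=3.
Step 3. [r2c8∈{9}] only 9 remains possible at r2c8. So r2c8=9.
Step 4. [r1c3∈{1,5,7,9}] in col 3, 9 fits only at r1c3. So r1c3=9.
Step 5. [r4c1∈{3,4,5,8}] col 1 places 4 nowhere but r4c1. So r4c1=4.
Step 6. [r7c7∈{3,6,7}] r7c7 is the only open cell in row 7 admitting 7 ⇒ r7c7=7.
Step 7. [r5c7∈{3}] r5c7's peers cover all but 3 ⇒ r5c7=3.
Step 8. [r3c8∈{6}] nothing but 6 survives at r3c8, so r3c8=6.
Step 9. [r4c7∈{2,6}] r4c7 is the only open cell in col 7 admitting 6 ⇒ r4c7=6.
Step 10. [r8c8∈{5}] r8c8 is down to just 5. So r8c8=5.
Step 11. [r9c3∈{1,3,5,6}] r9c3 is the only open cell in row 9 admitting 5. So r9c3=5.
Step 12. [r4c9∈{2,5,9}] 2 has one home in row 4: r4c9, so r4c9=2.
Step 13. [r8c4∈{3,4,7}] 4 has one home in col 4: r8c4 ⇒ r8c4=4.
Step 14. [r6c9∈{5}] r6c9 is down to just 5. So r6c9=5.
Step 15. [r1c9∈{8}] r1c9 has the single candidate 8 ⇒ r1c9=8.
Step 16. [r2c5∈{1,3,8}] 8 has one home in row 2: r2c5, so r2c5=8.
Step 17. [r3c4∈{3,5,9}] r3c4 is the only open cell in row 3 admitting 9, so r3c4=9.
Step 18. [r2c4∈{3,7}] col 4 places 3 nowhere but r2c4. So r2c4=3.
Step 19. [r3c5∈{5}] r3c5 is down to just 5 ⇒ r3c5=5.
Step 20. [r5c2∈{1,5,7}] 5 has one home in row 5: r5c2, so r5c2=5.
Step 21. [r5c3∈{1,7,8}] 1 has one home in row 5: r5c3. So r5c3=1.
Step 22. [r2c2∈{1,7}] in row 2, 1 fits only at r2c2. So r2c2=1.
Step 23. [r4c2∈{3}] r4c2's peers cover all but 3 ⇒ r4c2=3.
Step 24. [r8c3∈{3,6,8}] col 3 places 3 nowhere but r8c3. So r8c3=3.
Step 25. [r8c5∈{6}] nothing but 6 survives at r8c5 ⇒ r8c5=6.
Step 26. [r7c2∈{6}] r7c2 is down to just 6 ⇒ r7c2=6.
Step 27. [r9c6∈{1}] only 1 remains possible at r9c6 ⇒ r9c6=1.
Step 28. [r5c6∈{8,9}] in row 5, 8 fits only at r5c6, so r5c6=8.
Step 29. [r1c6∈{6,7}] 6 has one home in row 1: r1c6. So r1c6=6.
Step 30. [r2c3∈{7}] r2c3 is down to just 7, so r2c3=7.
Step 31. [r9c9∈{3,6}] in row 9, 6 fits only at r9c9. So r9c9=6.
Step 32. [r1c5∈{1}] only 1 remains possible at r1c5, so r1c5=1.
Step 33. [r2c9∈{4}] r2c9 has the single candidate 4 ⇒ r2c9=4.
Step 34. [r1c7∈{2}] r1c7's peers cover all but 2 ⇒ r1c7=2.
Step 35. [r6c2∈{7}] only 7 remains possible at r6c2. So r6c2=7.
Step 36. [r1c4∈{7}] r1c4 has the single candidate 7, so r1c4=7.
Step 37. [r4c6∈{9}] nothing but 9 survives at r4c6 ⇒ r4c6=9.
Step 38. [r7c9∈{3}] r7c9 is down to just 3 ⇒ r7c9=3.
Step 39. [r8c6∈{7}] nothing but 7 survives at r8c6. So r8c6=7.
Step 40. [r6c5∈{2}] nothing but 2 survives at r6c5. So r6c5=2.
Step 41. [r4c3∈{8}] only 8 remains possible at r4c3, so r4c3=8.
Step 42. [r5c8∈{7}] r5c8's peers cover all but 7 ⇒ r5c8=7.
Step 43. [r5c5∈{4}] r5c5 has the single candidate 4 ⇒ r5c5=4.
Step 44. [r1c1∈{5}] r1c1 is down to just 5, so r1c1=5.
Step 45. [r4c4∈{5}] nothing but 5 survives at r4c4 ⇒ r4c4=5.
Step 46. [r5c9∈{9}] only 9 remains possible at r5c9 ⇒ r5c9=9.
Step 47. [r9c5∈{3}] r9c5's peers cover all but 3, so r9c5=3.
Step 48. [r3c1∈{3}] r3c1 has the single candidate 3 ⇒ r3c1=3.
Step 49. [r7c1∈{1}] r7c1's peers cover all but 1. So r7c1=1.
Step 50. [r6c3∈{6}] r6c3 is down to just 6. So r6c3=6.
Step 51. [r8c2∈{2}] nothing but 2 survives at r8c2, so r8c2=2.
Step 52. [r8c1∈{8}] only 8 remains possible at r8c1, so r8c1=8.

Answer: 5 4 9 7 1 6 2 3 8 / 6 1 7 3 8 2 5 9 4 / 3 8 2 9 5 4 1 6 7 / 4 3 8 5 7 9 6 1 2 / 2 5 1 6 4 8 3 7 9 / 9 7 6 1 2 3 4 8 5 / 1 6 4 8 9 5 7 2 3 / 8 2 3 4 6 7 9 5 1 / 7 9 5 2 3 1 8 4 6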